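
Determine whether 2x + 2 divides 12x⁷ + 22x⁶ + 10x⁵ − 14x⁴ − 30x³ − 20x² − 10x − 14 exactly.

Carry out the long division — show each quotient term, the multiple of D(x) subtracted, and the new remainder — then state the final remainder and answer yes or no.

Step 1: lead(12x⁷ + 22x⁶ + 10x⁵ − 14x⁴ − 30x³ − 20x² − 10x − 14) ÷ lead(D) = 12x⁷ ÷ 2x = 6x⁶. Subtract (6x⁶)·D = 12x⁷ + 12x⁶. Remainder: 10x⁶ + 10x⁵ − 14x⁴ − 30x³ − 20x² − 10x − 14.
Step 2: lead(10x⁶ + 10x⁵ − 14x⁴ − 30x³ − 20x² − 10x − 14) ÷ lead(D) = 10x⁶ ÷ 2x = 5x⁵. Subtract (5x⁵)·D = 10x⁶ + 10x⁵. Remainder: −14x⁴ − 30x³ − 20x² − 10x − 14.
Step 3: lead(−14x⁴ − 30x³ − 20x² − 10x − 14) ÷ lead(D) = −14x⁴ ÷ 2x = −7x³. Subtract (−7x³)·D = −14x⁴ − 14x³. Remainder: −16x³ − 20x² − 10x − 14.
Step 4: lead(−16x³ − 20x² − 10x − 14) ÷ lead(D) = −16x³ ÷ 2x = −8x². Subtract (−8x²)·D = −16x³ − 16x². Remainder: −4x² − 10x − 14.
Step 5: lead(−4x² − 10x − 14) ÷ lead(D) = −4x² ÷ 2x = −2x. Subtract (−2x)·D = −4x² − 4x. Remainder: −6x − 14.
Step 6: lead(−6x − 14) ÷ lead(D) = −6x ÷ 2x = −3. Subtract (−3)·D = −6x − 6. Remainder: −8.

R(x) = −8, so D(x) is not a factor of P(x). no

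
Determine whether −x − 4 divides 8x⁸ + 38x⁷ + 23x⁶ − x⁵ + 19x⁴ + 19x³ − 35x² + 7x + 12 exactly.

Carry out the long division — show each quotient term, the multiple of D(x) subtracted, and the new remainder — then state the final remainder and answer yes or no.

R(x) = 0, so D(x) is a factor of P(x). yes

Step 1: lead(8x⁸ + 38x⁷ + 23x⁶ − x⁵ + 19x⁴ + 19x³ − 35x² + 7x + 12) ÷ lead(D) = 8x⁸ ÷ −x = −8x⁷. Subtract (−8x⁷)·D = 8x⁸ + 32x⁷. Remainder: 6x⁷ + 23x⁶ − x⁵ + 19x⁴ + 19x³ − 35x² + 7x + 12.
Step 2: lead(6x⁷ + 23x⁶ − x⁵ + 19x⁴ + 19x³ − 35x² + 7x + 12) ÷ lead(D) = 6x⁷ ÷ −x = −6x⁶. Subtract (−6x⁶)·D = 6x⁷ + 24x⁶. Remainder: −x⁶ − x⁵ + 19x⁴ + 19x³ − 35x² + 7x + 12.
Step 3: lead(−x⁶ − x⁵ + 19x⁴ + 19x³ − 35x² + 7x + 12) ÷ lead(D) = −x⁶ ÷ −x = x⁵. Subtract (x⁵)·D = −x⁶ − 4x⁵. Remainder: 3x⁵ + 19x⁴ + 19x³ − 35x² + 7x + 12.
Step 4: lead(3x⁵ + 19x⁴ + 19x³ − 35x² + 7x + 12) ÷ lead(D) = 3x⁵ ÷ −x = −3x⁴. Subtract (−3x⁴)·D = 3x⁵ + 12x⁴. Remainder: 7x⁴ + 19x³ − 35x² + 7x + 12.
Step 5: lead(7x⁴ + 19x³ − 35x² + 7x + 12) ÷ lead(D) = 7x⁴ ÷ −x = −7x³. Subtract (−7x³)·D = 7x⁴ + 28x³. Remainder: −9x³ − 35x² + 7x + 12.
Step 6: lead(−9x³ − 35x² + 7x + 12) ÷ lead(D) = −9x³ ÷ −x = 9x². Subtract (9x²)·D = −9x³ − 36x². Remainder: x² + 7x + 12.
Step 7: lead(x² + 7x + 12) ÷ lead(D) = x² ÷ −x = −x. Subtract (−x)·D = x² + 4x. Remainder: 3x + 12.
Step 8: lead(3x + 12) ÷ lead(D) = 3x ÷ −x = −3. Subtract (−3)·D = 3x + 12. Remainder: 0.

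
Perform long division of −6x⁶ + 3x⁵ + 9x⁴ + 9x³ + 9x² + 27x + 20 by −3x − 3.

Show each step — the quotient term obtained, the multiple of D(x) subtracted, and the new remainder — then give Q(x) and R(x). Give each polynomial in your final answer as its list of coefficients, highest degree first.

Q = [2, -3, 0, -3, 0, -9]; R = [-7]

Step 1: lead(−6x⁶ + 3x⁵ + 9x⁴ + 9x³ + 9x² + 27x + 20) ÷ lead(D) = −6x⁶ ÷ −3x = 2x⁵. Subtract (2x⁵)·D = −6x⁶ − 6x⁵. Remainder: 9x⁵ + 9x⁴ + 9x³ + 9x² + 27x + 20.
Step 2: lead(9x⁵ + 9x⁴ + 9x³ + 9x² + 27x + 20) ÷ lead(D) = 9x⁵ ÷ −3x = −3x⁴. Subtract (−3x⁴)·D = 9x⁵ + 9x⁴. Remainder: 9x³ + 9x² + 27x + 20.
Step 3: lead(9x³ + 9x² + 27x + 20) ÷ lead(D) = 9x³ ÷ −3x = −3x². Subtract (−3x²)·D = 9x³ + 9x². Remainder: 27x + 20.
Step 4: lead(27x + 20) ÷ lead(D) = 27x ÷ −3x = −9. Subtract (−9)·D = 27x + 27. Remainder: −7.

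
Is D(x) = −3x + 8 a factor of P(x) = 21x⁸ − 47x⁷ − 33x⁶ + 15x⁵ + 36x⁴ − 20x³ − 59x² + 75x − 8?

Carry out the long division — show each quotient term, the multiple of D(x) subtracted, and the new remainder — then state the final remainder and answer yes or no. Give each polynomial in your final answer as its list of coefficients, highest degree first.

R = [0], so D(x) is a factor of P(x). yes

Step 1: lead(21x⁸ − 47x⁷ − 33x⁶ + 15x⁵ + 36x⁴ − 20x³ − 59x² + 75x − 8) ÷ lead(D) = 21x⁸ ÷ −3x = −7x⁷. Subtract (−7x⁷)·D = 21x⁸ − 56x⁷. Remainder: 9x⁷ − 33x⁶ + 15x⁵ + 36x⁴ − 20x³ − 59x² + 75x − 8.
Step 2: lead(9x⁷ − 33x⁶ + 15x⁵ + 36x⁴ − 20x³ − 59x² + 75x − 8) ÷ lead(D) = 9x⁷ ÷ −3x = −3x⁶. Subtract (−3x⁶)·D = 9x⁷ − 24x⁶. Remainder: −9x⁶ + 15x⁵ + 36x⁴ − 20x³ − 59x² + 75x − 8.
Step 3: lead(−9x⁶ + 15x⁵ + 36x⁴ − 20x³ − 59x² + 75x − 8) ÷ lead(D) = −9x⁶ ÷ −3x = 3x⁵. Subtract (3x⁵)·D = −9x⁶ + 24x⁵. Remainder: −9x⁵ + 36x⁴ − 20x³ − 59x² + 75x − 8.
Step 4: lead(−9x⁵ + 36x⁴ − 20x³ − 59x² + 75x − 8) ÷ lead(D) = −9x⁵ ÷ −3x = 3x⁴. Subtract (3x⁴)·D = −9x⁵ + 24x⁴. Remainder: 12x⁴ − 20x³ − 59x² + 75x − 8.
Step 5: lead(12x⁴ − 20x³ − 59x² + 75x − 8) ÷ lead(D) = 12x⁴ ÷ −3x = −4x³. Subtract (−4x³)·D = 12x⁴ − 32x³. Remainder: 12x³ − 59x² + 75x − 8.
Step 6: lead(12x³ − 59x² + 75x − 8) ÷ lead(D) = 12x³ ÷ −3x = −4x². Subtract (−4x²)·D = 12x³ − 32x². Remainder: −27x² + 75x − 8.
Step 7: lead(−27x² + 75x − 8) ÷ lead(D) = −27x² ÷ −3x = 9x. Subtract (9x)·D = −27x² + 72x. Remainder: 3x − 8.
Step 8: lead(3x − 8) ÷ lead(D) = 3x ÷ −3x = −1. Subtract (−1)·D = 3x − 8. Remainder: 0.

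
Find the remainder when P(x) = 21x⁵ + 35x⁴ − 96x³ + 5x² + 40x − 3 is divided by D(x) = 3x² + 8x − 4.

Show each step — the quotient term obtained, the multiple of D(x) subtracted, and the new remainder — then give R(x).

R(x) = 9

Step 1: lead(21x⁵ + 35x⁴ − 96x³ + 5x² + 40x − 3) ÷ lead(D) = 21x⁵ ÷ 3x² = 7x³. Subtract (7x³)·D = 21x⁵ + 56x⁴ − 28x³. Remainder: −21x⁴ − 68x³ + 5x² + 40x − 3.
Step 2: lead(−21x⁴ − 68x³ + 5x² + 40x − 3) ÷ lead(D) = −21x⁴ ÷ 3x² = −7x². Subtract (−7x²)·D = −21x⁴ − 56x³ + 28x². Remainder: −12x³ − 23x² + 40x − 3.
Step 3: lead(−12x³ − 23x² + 40x − 3) ÷ lead(D) = −12x³ ÷ 3x² = −4x. Subtract (−4x)·D = −12x³ − 32x² + 16x. Remainder: 9x² + 24x − 3.
Step 4: lead(9x² + 24x − 3) ÷ lead(D) = 9x² ÷ 3x² = 3. Subtract (3)·D = 9x² + 24x − 12. Remainder: 9.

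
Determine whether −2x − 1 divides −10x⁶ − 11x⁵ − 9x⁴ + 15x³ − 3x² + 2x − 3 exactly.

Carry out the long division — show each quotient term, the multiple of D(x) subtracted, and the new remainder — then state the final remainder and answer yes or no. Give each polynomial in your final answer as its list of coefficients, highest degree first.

R = [-7], so D(x) is not a factor of P(x). no

Step 1: lead(−10x⁶ − 11x⁵ − 9x⁴ + 15x³ − 3x² + 2x − 3) ÷ lead(D) = −10x⁶ ÷ −2x = 5x⁵. Subtract (5x⁵)·D = −10x⁶ − 5x⁵. Remainder: −6x⁵ − 9x⁴ + 15x³ − 3x² + 2x − 3.
Step 2: lead(−6x⁵ − 9x⁴ + 15x³ − 3x² + 2x − 3) ÷ lead(D) = −6x⁵ ÷ −2x = 3x⁴. Subtract (3x⁴)·D = −6x⁵ − 3x⁴. Remainder: −6x⁴ + 15x³ − 3x² + 2x − 3.
Step 3: lead(−6x⁴ + 15x³ − 3x² + 2x − 3) ÷ lead(D) = −6x⁴ ÷ −2x = 3x³. Subtract (3x³)·D = −6x⁴ − 3x³. Remainder: 18x³ − 3x² + 2x − 3.
Step 4: lead(18x³ − 3x² + 2x − 3) ÷ lead(D) = 18x³ ÷ −2x = −9x². Subtract (−9x²)·D = 18x³ + 9x². Remainder: −12x² + 2x − 3.
Step 5: lead(−12x² + 2x − 3) ÷ lead(D) = −12x² ÷ −2x = 6x. Subtract (6x)·D = −12x² − 6x. Remainder: 8x − 3.
Step 6: lead(8x − 3) ÷ lead(D) = 8x ÷ −2x = −4. Subtract (−4)·D = 8x + 4. Remainder: −7.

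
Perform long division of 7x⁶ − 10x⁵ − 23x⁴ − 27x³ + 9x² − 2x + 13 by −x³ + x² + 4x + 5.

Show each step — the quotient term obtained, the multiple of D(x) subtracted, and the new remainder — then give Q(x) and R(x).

Step 1: lead(7x⁶ − 10x⁵ − 23x⁴ − 27x³ + 9x² − 2x + 13) ÷ lead(D) = 7x⁶ ÷ −x³ = −7x³. Subtract (−7x³)·D = 7x⁶ − 7x⁵ − 28x⁴ − 35x³. Remainder: −3x⁵ + 5x⁴ + 8x³ + 9x² − 2x + 13.
Step 2: lead(−3x⁵ + 5x⁴ + 8x³ + 9x² − 2x + 13) ÷ lead(D) = −3x⁵ ÷ −x³ = 3x². Subtract (3x²)·D = −3x⁵ + 3x⁴ + 12x³ + 15x². Remainder: 2x⁴ − 4x³ − 6x² − 2x + 13.
Step 3: lead(2x⁴ − 4x³ − 6x² − 2x + 13) ÷ lead(D) = 2x⁴ ÷ −x³ = −2x. Subtract (−2x)·D = 2x⁴ − 2x³ − 8x² − 10x. Remainder: −2x³ + 2x² + 8x + 13.
Step 4: lead(−2x³ + 2x² + 8x + 13) ÷ lead(D) = −2x³ ÷ −x³ = 2. Subtract (2)·D = −2x³ + 2x² + 8x + 10. Remainder: 3.

Q(x) = −7x³ + 3x² − 2x + 2; R(x) = 3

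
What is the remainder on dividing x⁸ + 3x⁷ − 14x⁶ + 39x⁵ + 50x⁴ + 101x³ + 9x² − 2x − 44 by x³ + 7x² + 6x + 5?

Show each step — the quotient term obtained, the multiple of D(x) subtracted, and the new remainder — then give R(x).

Step 1: lead(x⁸ + 3x⁷ − 14x⁶ + 39x⁵ + 50x⁴ + 101x³ + 9x² − 2x − 44) ÷ lead(D) = x⁸ ÷ x³ = x⁵. Subtract (x⁵)·D = x⁸ + 7x⁷ + 6x⁶ + 5x⁵. Remainder: −4x⁷ − 20x⁶ + 34x⁵ + 50x⁴ + 101x³ + 9x² − 2x − 44.
Step 2: lead(−4x⁷ − 20x⁶ + 34x⁵ + 50x⁴ + 101x³ + 9x² − 2x − 44) ÷ lead(D) = −4x⁷ ÷ x³ = −4x⁴. Subtract (−4x⁴)·D = −4x⁷ − 28x⁶ − 24x⁵ − 20x⁴. Remainder: 8x⁶ + 58x⁵ + 70x⁴ + 101x³ + 9x² − 2x − 44.
Step 3: lead(8x⁶ + 58x⁵ + 70x⁴ + 101x³ + 9x² − 2x − 44) ÷ lead(D) = 8x⁶ ÷ x³ = 8x³. Subtract (8x³)·D = 8x⁶ + 56x⁵ + 48x⁴ + 40x³. Remainder: 2x⁵ + 22x⁴ + 61x³ + 9x² − 2x − 44.
Step 4: lead(2x⁵ + 22x⁴ + 61x³ + 9x² − 2x − 44) ÷ lead(D) = 2x⁵ ÷ x³ = 2x². Subtract (2x²)·D = 2x⁵ + 14x⁴ + 12x³ + 10x². Remainder: 8x⁴ + 49x³ − x² − 2x − 44.
Step 5: lead(8x⁴ + 49x³ − x² − 2x − 44) ÷ lead(D) = 8x⁴ ÷ x³ = 8x. Subtract (8x)·D = 8x⁴ + 56x³ + 48x² + 40x. Remainder: −7x³ − 49x² − 42x − 44.
Step 6: lead(−7x³ − 49x² − 42x − 44) ÷ lead(D) = −7x³ ÷ x³ = −7. Subtract (−7)·D = −7x³ − 49x² − 42x − 35. Remainder: −9.

R(x) = −9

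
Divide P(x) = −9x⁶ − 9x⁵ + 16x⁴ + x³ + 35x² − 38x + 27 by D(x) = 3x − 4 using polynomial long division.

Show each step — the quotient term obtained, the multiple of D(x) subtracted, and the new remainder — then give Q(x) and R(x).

Q(x) = −3x⁵ − 7x⁴ − 4x³ − 5x² + 5x − 6; R(x) = 3

Step 1: lead(−9x⁶ − 9x⁵ + 16x⁴ + x³ + 35x² − 38x + 27) ÷ lead(D) = −9x⁶ ÷ 3x = −3x⁵. Subtract (−3x⁵)·D = −9x⁶ + 12x⁵. Remainder: −21x⁵ + 16x⁴ + x³ + 35x² − 38x + 27.
Step 2: lead(−21x⁵ + 16x⁴ + x³ + 35x² − 38x + 27) ÷ lead(D) = −21x⁵ ÷ 3x = −7x⁴. Subtract (−7x⁴)·D = −21x⁵ + 28x⁴. Remainder: −12x⁴ + x³ + 35x² − 38x + 27.
Step 3: lead(−12x⁴ + x³ + 35x² − 38x + 27) ÷ lead(D) = −12x⁴ ÷ 3x = −4x³. Subtract (−4x³)·D = −12x⁴ + 16x³. Remainder: −15x³ + 35x² − 38x + 27.
Step 4: lead(−15x³ + 35x² − 38x + 27) ÷ lead(D) = −15x³ ÷ 3x = −5x². Subtract (−5x²)·D = −15x³ + 20x². Remainder: 15x² − 38x + 27.
Step 5: lead(15x² − 38x + 27) ÷ lead(D) = 15x² ÷ 3x = 5x. Subtract (5x)·D = 15x² − 20x. Remainder: −18x + 27.
Step 6: lead(−18x + 27) ÷ lead(D) = −18x ÷ 3x = −6. Subtract (−6)·D = −18x + 24. Remainder: 3.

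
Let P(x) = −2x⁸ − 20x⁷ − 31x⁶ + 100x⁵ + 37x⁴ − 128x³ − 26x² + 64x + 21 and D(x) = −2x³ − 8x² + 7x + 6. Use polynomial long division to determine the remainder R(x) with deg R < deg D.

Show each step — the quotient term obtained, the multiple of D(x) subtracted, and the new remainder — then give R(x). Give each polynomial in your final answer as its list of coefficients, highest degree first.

R = [-3]

Step 1: lead(−2x⁸ − 20x⁷ − 31x⁶ + 100x⁵ + 37x⁴ − 128x³ − 26x² + 64x + 21) ÷ lead(D) = −2x⁸ ÷ −2x³ = x⁵. Subtract (x⁵)·D = −2x⁸ − 8x⁷ + 7x⁶ + 6x⁵. Remainder: −12x⁷ − 38x⁶ + 94x⁵ + 37x⁴ − 128x³ − 26x² + 64x + 21.
Step 2: lead(−12x⁷ − 38x⁶ + 94x⁵ + 37x⁴ − 128x³ − 26x² + 64x + 21) ÷ lead(D) = −12x⁷ ÷ −2x³ = 6x⁴. Subtract (6x⁴)·D = −12x⁷ − 48x⁶ + 42x⁵ + 36x⁴. Remainder: 10x⁶ + 52x⁵ + x⁴ − 128x³ − 26x² + 64x + 21.
Step 3: lead(10x⁶ + 52x⁵ + x⁴ − 128x³ − 26x² + 64x + 21) ÷ lead(D) = 10x⁶ ÷ −2x³ = −5x³. Subtract (−5x³)·D = 10x⁶ + 40x⁵ − 35x⁴ − 30x³. Remainder: 12x⁵ + 36x⁴ − 98x³ − 26x² + 64x + 21.
Step 4: lead(12x⁵ + 36x⁴ − 98x³ − 26x² + 64x + 21) ÷ lead(D) = 12x⁵ ÷ −2x³ = −6x². Subtract (−6x²)·D = 12x⁵ + 48x⁴ − 42x³ − 36x². Remainder: −12x⁴ − 56x³ + 10x² + 64x + 21.
Step 5: lead(−12x⁴ − 56x³ + 10x² + 64x + 21) ÷ lead(D) = −12x⁴ ÷ −2x³ = 6x. Subtract (6x)·D = −12x⁴ − 48x³ + 42x² + 36x. Remainder: −8x³ − 32x² + 28x + 21.
Step 6: lead(−8x³ − 32x² + 28x + 21) ÷ lead(D) = −8x³ ÷ −2x³ = 4. Subtract (4)·D = −8x³ − 32x² + 28x + 24. Remainder: −3.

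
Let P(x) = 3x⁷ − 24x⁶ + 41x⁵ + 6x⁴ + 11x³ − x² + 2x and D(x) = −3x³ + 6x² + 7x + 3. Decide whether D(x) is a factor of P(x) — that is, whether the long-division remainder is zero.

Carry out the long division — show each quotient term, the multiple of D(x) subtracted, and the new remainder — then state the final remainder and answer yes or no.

Step 1: lead(3x⁷ − 24x⁶ + 41x⁵ + 6x⁴ + 11x³ − x² + 2x) ÷ lead(D) = 3x⁷ ÷ −3x³ = −x⁴. Subtract (−x⁴)·D = 3x⁷ − 6x⁶ − 7x⁵ − 3x⁴. Remainder: −18x⁶ + 48x⁵ + 9x⁴ + 11x³ − x² + 2x.
Step 2: lead(−18x⁶ + 48x⁵ + 9x⁴ + 11x³ − x² + 2x) ÷ lead(D) = −18x⁶ ÷ −3x³ = 6x³. Subtract (6x³)·D = −18x⁶ + 36x⁵ + 42x⁴ + 18x³. Remainder: 12x⁵ − 33x⁴ − 7x³ − x² + 2x.
Step 3: lead(12x⁵ − 33x⁴ − 7x³ − x² + 2x) ÷ lead(D) = 12x⁵ ÷ −3x³ = −4x². Subtract (−4x²)·D = 12x⁵ − 24x⁴ − 28x³ − 12x². Remainder: −9x⁴ + 21x³ + 11x² + 2x.
Step 4: lead(−9x⁴ + 21x³ + 11x² + 2x) ÷ lead(D) = −9x⁴ ÷ −3x³ = 3x. Subtract (3x)·D = −9x⁴ + 18x³ + 21x² + 9x. Remainder: 3x³ − 10x² − 7x.
Step 5: lead(3x³ − 10x² − 7x) ÷ lead(D) = 3x³ ÷ −3x³ = −1. Subtract (−1)·D = 3x³ − 6x² − 7x − 3. Remainder: −4x² + 3.

R(x) = −4x² + 3, so D(x) is not a factor of P(x). no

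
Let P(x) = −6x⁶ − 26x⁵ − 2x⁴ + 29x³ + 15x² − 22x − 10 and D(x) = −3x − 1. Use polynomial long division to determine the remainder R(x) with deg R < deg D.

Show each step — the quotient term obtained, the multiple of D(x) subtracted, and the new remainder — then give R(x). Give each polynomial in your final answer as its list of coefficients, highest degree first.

Step 1: lead(−6x⁶ − 26x⁵ − 2x⁴ + 29x³ + 15x² − 22x − 10) ÷ lead(D) = −6x⁶ ÷ −3x = 2x⁵. Subtract (2x⁵)·D = −6x⁶ − 2x⁵. Remainder: −24x⁵ − 2x⁴ + 29x³ + 15x² − 22x − 10.
Step 2: lead(−24x⁵ − 2x⁴ + 29x³ + 15x² − 22x − 10) ÷ lead(D) = −24x⁵ ÷ −3x = 8x⁴. Subtract (8x⁴)·D = −24x⁵ − 8x⁴. Remainder: 6x⁴ + 29x³ + 15x² − 22x − 10.
Step 3: lead(6x⁴ + 29x³ + 15x² − 22x − 10) ÷ lead(D) = 6x⁴ ÷ −3x = −2x³. Subtract (−2x³)·D = 6x⁴ + 2x³. Remainder: 27x³ + 15x² − 22x − 10.
Step 4: lead(27x³ + 15x² − 22x − 10) ÷ lead(D) = 27x³ ÷ −3x = −9x². Subtract (−9x²)·D = 27x³ + 9x². Remainder: 6x² − 22x − 10.
Step 5: lead(6x² − 22x − 10) ÷ lead(D) = 6x² ÷ −3x = −2x. Subtract (−2x)·D = 6x² + 2x. Remainder: −24x − 10.
Step 6: lead(−24x − 10) ÷ lead(D) = −24x ÷ −3x = 8. Subtract (8)·D = −24x − 8. Remainder: −2.

R = [-2]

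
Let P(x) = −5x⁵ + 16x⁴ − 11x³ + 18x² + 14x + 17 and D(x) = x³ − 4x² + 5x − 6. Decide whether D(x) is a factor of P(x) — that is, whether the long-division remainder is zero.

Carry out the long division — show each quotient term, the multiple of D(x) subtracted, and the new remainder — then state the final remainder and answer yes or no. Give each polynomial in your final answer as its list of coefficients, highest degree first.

Step 1: lead(−5x⁵ + 16x⁴ − 11x³ + 18x² + 14x + 17) ÷ lead(D) = −5x⁵ ÷ x³ = −5x². Subtract (−5x²)·D = −5x⁵ + 20x⁴ − 25x³ + 30x². Remainder: −4x⁴ + 14x³ − 12x² + 14x + 17.
Step 2: lead(−4x⁴ + 14x³ − 12x² + 14x + 17) ÷ lead(D) = −4x⁴ ÷ x³ = −4x. Subtract (−4x)·D = −4x⁴ + 16x³ − 20x² + 24x. Remainder: −2x³ + 8x² − 10x + 17.
Step 3: lead(−2x³ + 8x² − 10x + 17) ÷ lead(D) = −2x³ ÷ x³ = −2. Subtract (−2)·D = −2x³ + 8x² − 10x + 12. Remainder: 5.

R = [5], so D(x) is not a factor of P(x). no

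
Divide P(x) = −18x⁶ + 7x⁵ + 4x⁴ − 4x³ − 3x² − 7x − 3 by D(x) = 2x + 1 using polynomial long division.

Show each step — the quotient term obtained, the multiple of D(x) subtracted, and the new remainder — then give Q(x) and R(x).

Step 1: lead(−18x⁶ + 7x⁵ + 4x⁴ − 4x³ − 3x² − 7x − 3) ÷ lead(D) = −18x⁶ ÷ 2x = −9x⁵. Subtract (−9x⁵)·D = −18x⁶ − 9x⁵. Remainder: 16x⁵ + 4x⁴ − 4x³ − 3x² − 7x − 3.
Step 2: lead(16x⁵ + 4x⁴ − 4x³ − 3x² − 7x − 3) ÷ lead(D) = 16x⁵ ÷ 2x = 8x⁴. Subtract (8x⁴)·D = 16x⁵ + 8x⁴. Remainder: −4x⁴ − 4x³ − 3x² − 7x − 3.
Step 3: lead(−4x⁴ − 4x³ − 3x² − 7x − 3) ÷ lead(D) = −4x⁴ ÷ 2x = −2x³. Subtract (−2x³)·D = −4x⁴ − 2x³. Remainder: −2x³ − 3x² − 7x − 3.
Step 4: lead(−2x³ − 3x² − 7x − 3) ÷ lead(D) = −2x³ ÷ 2x = −x². Subtract (−x²)·D = −2x³ − x². Remainder: −2x² − 7x − 3.
Step 5: lead(−2x² − 7x − 3) ÷ lead(D) = −2x² ÷ 2x = −x. Subtract (−x)·D = −2x² − x. Remainder: −6x − 3.
Step 6: lead(−6x − 3) ÷ lead(D) = −6x ÷ 2x = −3. Subtract (−3)·D = −6x − 3. Remainder: 0.

Q(x) = −9x⁵ + 8x⁴ − 2x³ − x² − x − 3; R(x) = 0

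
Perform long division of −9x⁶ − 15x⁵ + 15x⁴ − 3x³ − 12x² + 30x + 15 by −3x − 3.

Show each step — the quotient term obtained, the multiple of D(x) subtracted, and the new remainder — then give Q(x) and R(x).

Q(x) = 3x⁵ + 2x⁴ − 7x³ + 8x² − 4x − 6; R(x) = −3

Step 1: lead(−9x⁶ − 15x⁵ + 15x⁴ − 3x³ − 12x² + 30x + 15) ÷ lead(D) = −9x⁶ ÷ −3x = 3x⁵. Subtract (3x⁵)·D = −9x⁶ − 9x⁵. Remainder: −6x⁵ + 15x⁴ − 3x³ − 12x² + 30x + 15.
Step 2: lead(−6x⁵ + 15x⁴ − 3x³ − 12x² + 30x + 15) ÷ lead(D) = −6x⁵ ÷ −3x = 2x⁴. Subtract (2x⁴)·D = −6x⁵ − 6x⁴. Remainder: 21x⁴ − 3x³ − 12x² + 30x + 15.
Step 3: lead(21x⁴ − 3x³ − 12x² + 30x + 15) ÷ lead(D) = 21x⁴ ÷ −3x = −7x³. Subtract (−7x³)·D = 21x⁴ + 21x³. Remainder: −24x³ − 12x² + 30x + 15.
Step 4: lead(−24x³ − 12x² + 30x + 15) ÷ lead(D) = −24x³ ÷ −3x = 8x². Subtract (8x²)·D = −24x³ − 24x². Remainder: 12x² + 30x + 15.
Step 5: lead(12x² + 30x + 15) ÷ lead(D) = 12x² ÷ −3x = −4x. Subtract (−4x)·D = 12x² + 12x. Remainder: 18x + 15.
Step 6: lead(18x + 15) ÷ lead(D) = 18x ÷ −3x = −6. Subtract (−6)·D = 18x + 18. Remainder: −3.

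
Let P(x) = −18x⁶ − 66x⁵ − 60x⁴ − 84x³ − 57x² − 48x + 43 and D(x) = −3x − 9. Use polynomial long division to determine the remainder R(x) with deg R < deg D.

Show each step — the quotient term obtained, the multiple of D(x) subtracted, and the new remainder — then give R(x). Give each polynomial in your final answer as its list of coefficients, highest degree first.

Step 1: lead(−18x⁶ − 66x⁵ − 60x⁴ − 84x³ − 57x² − 48x + 43) ÷ lead(D) = −18x⁶ ÷ −3x = 6x⁵. Subtract (6x⁵)·D = −18x⁶ − 54x⁵. Remainder: −12x⁵ − 60x⁴ − 84x³ − 57x² − 48x + 43.
Step 2: lead(−12x⁵ − 60x⁴ − 84x³ − 57x² − 48x + 43) ÷ lead(D) = −12x⁵ ÷ −3x = 4x⁴. Subtract (4x⁴)·D = −12x⁵ − 36x⁴. Remainder: −24x⁴ − 84x³ − 57x² − 48x + 43.
Step 3: lead(−24x⁴ − 84x³ − 57x² − 48x + 43) ÷ lead(D) = −24x⁴ ÷ −3x = 8x³. Subtract (8x³)·D = −24x⁴ − 72x³. Remainder: −12x³ − 57x² − 48x + 43.
Step 4: lead(−12x³ − 57x² − 48x + 43) ÷ lead(D) = −12x³ ÷ −3x = 4x². Subtract (4x²)·D = −12x³ − 36x². Remainder: −21x² − 48x + 43.
Step 5: lead(−21x² − 48x + 43) ÷ lead(D) = −21x² ÷ −3x = 7x. Subtract (7x)·D = −21x² − 63x. Remainder: 15x + 43.
Step 6: lead(15x + 43) ÷ lead(D) = 15x ÷ −3x = −5. Subtract (−5)·D = 15x + 45. Remainder: −2.

R = [-2]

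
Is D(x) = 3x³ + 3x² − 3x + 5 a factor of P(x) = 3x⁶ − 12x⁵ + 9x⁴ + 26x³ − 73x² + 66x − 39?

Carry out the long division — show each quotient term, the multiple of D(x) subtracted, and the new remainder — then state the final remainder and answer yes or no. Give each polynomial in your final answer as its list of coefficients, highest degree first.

Step 1: lead(3x⁶ − 12x⁵ + 9x⁴ + 26x³ − 73x² + 66x − 39) ÷ lead(D) = 3x⁶ ÷ 3x³ = x³. Subtract (x³)·D = 3x⁶ + 3x⁵ − 3x⁴ + 5x³. Remainder: −15x⁵ + 12x⁴ + 21x³ − 73x² + 66x − 39.
Step 2: lead(−15x⁵ + 12x⁴ + 21x³ − 73x² + 66x − 39) ÷ lead(D) = −15x⁵ ÷ 3x³ = −5x². Subtract (−5x²)·D = −15x⁵ − 15x⁴ + 15x³ − 25x². Remainder: 27x⁴ + 6x³ − 48x² + 66x − 39.
Step 3: lead(27x⁴ + 6x³ − 48x² + 66x − 39) ÷ lead(D) = 27x⁴ ÷ 3x³ = 9x. Subtract (9x)·D = 27x⁴ + 27x³ − 27x² + 45x. Remainder: −21x³ − 21x² + 21x − 39.
Step 4: lead(−21x³ − 21x² + 21x − 39) ÷ lead(D) = −21x³ ÷ 3x³ = −7. Subtract (−7)·D = −21x³ − 21x² + 21x − 35. Remainder: −4.

R = [-4], so D(x) is not a factor of P(x). no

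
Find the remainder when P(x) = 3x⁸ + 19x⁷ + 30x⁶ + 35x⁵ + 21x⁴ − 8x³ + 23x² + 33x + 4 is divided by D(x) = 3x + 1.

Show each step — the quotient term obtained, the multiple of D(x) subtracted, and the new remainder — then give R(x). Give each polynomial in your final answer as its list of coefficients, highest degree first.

Step 1: lead(3x⁸ + 19x⁷ + 30x⁶ + 35x⁵ + 21x⁴ − 8x³ + 23x² + 33x + 4) ÷ lead(D) = 3x⁸ ÷ 3x = x⁷. Subtract (x⁷)·D = 3x⁸ + x⁷. Remainder: 18x⁷ + 30x⁶ + 35x⁵ + 21x⁴ − 8x³ + 23x² + 33x + 4.
Step 2: lead(18x⁷ + 30x⁶ + 35x⁵ + 21x⁴ − 8x³ + 23x² + 33x + 4) ÷ lead(D) = 18x⁷ ÷ 3x = 6x⁶. Subtract (6x⁶)·D = 18x⁷ + 6x⁶. Remainder: 24x⁶ + 35x⁵ + 21x⁴ − 8x³ + 23x² + 33x + 4.
Step 3: lead(24x⁶ + 35x⁵ + 21x⁴ − 8x³ + 23x² + 33x + 4) ÷ lead(D) = 24x⁶ ÷ 3x = 8x⁵. Subtract (8x⁵)·D = 24x⁶ + 8x⁵. Remainder: 27x⁵ + 21x⁴ − 8x³ + 23x² + 33x + 4.
Step 4: lead(27x⁵ + 21x⁴ − 8x³ + 23x² + 33x + 4) ÷ lead(D) = 27x⁵ ÷ 3x = 9x⁴. Subtract (9x⁴)·D = 27x⁵ + 9x⁴. Remainder: 12x⁴ − 8x³ + 23x² + 33x + 4.
Step 5: lead(12x⁴ − 8x³ + 23x² + 33x + 4) ÷ lead(D) = 12x⁴ ÷ 3x = 4x³. Subtract (4x³)·D = 12x⁴ + 4x³. Remainder: −12x³ + 23x² + 33x + 4.
Step 6: lead(−12x³ + 23x² + 33x + 4) ÷ lead(D) = −12x³ ÷ 3x = −4x². Subtract (−4x²)·D = −12x³ − 4x². Remainder: 27x² + 33x + 4.
Step 7: lead(27x² + 33x + 4) ÷ lead(D) = 27x² ÷ 3x = 9x. Subtract (9x)·D = 27x² + 9x. Remainder: 24x + 4.
Step 8: lead(24x + 4) ÷ lead(D) = 24x ÷ 3x = 8. Subtract (8)·D = 24x + 8. Remainder: −4.

R = [-4]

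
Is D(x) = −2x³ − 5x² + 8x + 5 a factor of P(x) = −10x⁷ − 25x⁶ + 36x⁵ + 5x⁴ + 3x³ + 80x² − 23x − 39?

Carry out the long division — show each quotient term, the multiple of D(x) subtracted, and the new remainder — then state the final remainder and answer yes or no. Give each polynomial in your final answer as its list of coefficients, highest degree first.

R = [-9], so D(x) is not a factor of P(x). no

Step 1: lead(−10x⁷ − 25x⁶ + 36x⁵ + 5x⁴ + 3x³ + 80x² − 23x − 39) ÷ lead(D) = −10x⁷ ÷ −2x³ = 5x⁴. Subtract (5x⁴)·D = −10x⁷ − 25x⁶ + 40x⁵ + 25x⁴. Remainder: −4x⁵ − 20x⁴ + 3x³ + 80x² − 23x − 39.
Step 2: lead(−4x⁵ − 20x⁴ + 3x³ + 80x² − 23x − 39) ÷ lead(D) = −4x⁵ ÷ −2x³ = 2x². Subtract (2x²)·D = −4x⁵ − 10x⁴ + 16x³ + 10x². Remainder: −10x⁴ − 13x³ + 70x² − 23x − 39.
Step 3: lead(−10x⁴ − 13x³ + 70x² − 23x − 39) ÷ lead(D) = −10x⁴ ÷ −2x³ = 5x. Subtract (5x)·D = −10x⁴ − 25x³ + 40x² + 25x. Remainder: 12x³ + 30x² − 48x − 39.
Step 4: lead(12x³ + 30x² − 48x − 39) ÷ lead(D) = 12x³ ÷ −2x³ = −6. Subtract (−6)·D = 12x³ + 30x² − 48x − 30. Remainder: −9.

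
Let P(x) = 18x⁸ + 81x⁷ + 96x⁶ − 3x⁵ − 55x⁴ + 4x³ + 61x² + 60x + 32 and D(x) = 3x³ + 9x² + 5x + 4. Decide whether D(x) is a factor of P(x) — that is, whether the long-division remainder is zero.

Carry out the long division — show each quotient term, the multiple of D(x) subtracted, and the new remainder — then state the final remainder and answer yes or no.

Step 1: lead(18x⁸ + 81x⁷ + 96x⁶ − 3x⁵ − 55x⁴ + 4x³ + 61x² + 60x + 32) ÷ lead(D) = 18x⁸ ÷ 3x³ = 6x⁵. Subtract (6x⁵)·D = 18x⁸ + 54x⁷ + 30x⁶ + 24x⁵. Remainder: 27x⁷ + 66x⁶ − 27x⁵ − 55x⁴ + 4x³ + 61x² + 60x + 32.
Step 2: lead(27x⁷ + 66x⁶ − 27x⁵ − 55x⁴ + 4x³ + 61x² + 60x + 32) ÷ lead(D) = 27x⁷ ÷ 3x³ = 9x⁴. Subtract (9x⁴)·D = 27x⁷ + 81x⁶ + 45x⁵ + 36x⁴. Remainder: −15x⁶ − 72x⁵ − 91x⁴ + 4x³ + 61x² + 60x + 32.
Step 3: lead(−15x⁶ − 72x⁵ − 91x⁴ + 4x³ + 61x² + 60x + 32) ÷ lead(D) = −15x⁶ ÷ 3x³ = −5x³. Subtract (−5x³)·D = −15x⁶ − 45x⁵ − 25x⁴ − 20x³. Remainder: −27x⁵ − 66x⁴ + 24x³ + 61x² + 60x + 32.
Step 4: lead(−27x⁵ − 66x⁴ + 24x³ + 61x² + 60x + 32) ÷ lead(D) = −27x⁵ ÷ 3x³ = −9x². Subtract (−9x²)·D = −27x⁵ − 81x⁴ − 45x³ − 36x². Remainder: 15x⁴ + 69x³ + 97x² + 60x + 32.
Step 5: lead(15x⁴ + 69x³ + 97x² + 60x + 32) ÷ lead(D) = 15x⁴ ÷ 3x³ = 5x. Subtract (5x)·D = 15x⁴ + 45x³ + 25x² + 20x. Remainder: 24x³ + 72x² + 40x + 32.
Step 6: lead(24x³ + 72x² + 40x + 32) ÷ lead(D) = 24x³ ÷ 3x³ = 8. Subtract (8)·D = 24x³ + 72x² + 40x + 32. Remainder: 0.

R(x) = 0, so D(x) is a factor of P(x). yes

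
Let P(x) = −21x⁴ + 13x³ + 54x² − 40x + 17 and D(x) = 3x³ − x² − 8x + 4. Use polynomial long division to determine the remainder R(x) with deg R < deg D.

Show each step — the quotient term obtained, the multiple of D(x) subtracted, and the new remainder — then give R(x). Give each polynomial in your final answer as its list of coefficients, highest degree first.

R = [4, 9]

Step 1: lead(−21x⁴ + 13x³ + 54x² − 40x + 17) ÷ lead(D) = −21x⁴ ÷ 3x³ = −7x. Subtract (−7x)·D = −21x⁴ + 7x³ + 56x² − 28x. Remainder: 6x³ − 2x² − 12x + 17.
Step 2: lead(6x³ − 2x² − 12x + 17) ÷ lead(D) = 6x³ ÷ 3x³ = 2. Subtract (2)·D = 6x³ − 2x² − 16x + 8. Remainder: 4x + 9.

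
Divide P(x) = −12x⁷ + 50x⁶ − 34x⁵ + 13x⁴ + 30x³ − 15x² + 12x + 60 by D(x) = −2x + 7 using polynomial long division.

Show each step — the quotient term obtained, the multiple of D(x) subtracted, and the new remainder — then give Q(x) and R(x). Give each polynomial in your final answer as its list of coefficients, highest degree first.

Q = [6, -4, 3, 4, -1, 4, 8]; R = [4]

Step 1: lead(−12x⁷ + 50x⁶ − 34x⁵ + 13x⁴ + 30x³ − 15x² + 12x + 60) ÷ lead(D) = −12x⁷ ÷ −2x = 6x⁶. Subtract (6x⁶)·D = −12x⁷ + 42x⁶. Remainder: 8x⁶ − 34x⁵ + 13x⁴ + 30x³ − 15x² + 12x + 60.
Step 2: lead(8x⁶ − 34x⁵ + 13x⁴ + 30x³ − 15x² + 12x + 60) ÷ lead(D) = 8x⁶ ÷ −2x = −4x⁵. Subtract (−4x⁵)·D = 8x⁶ − 28x⁵. Remainder: −6x⁵ + 13x⁴ + 30x³ − 15x² + 12x + 60.
Step 3: lead(−6x⁵ + 13x⁴ + 30x³ − 15x² + 12x + 60) ÷ lead(D) = −6x⁵ ÷ −2x = 3x⁴. Subtract (3x⁴)·D = −6x⁵ + 21x⁴. Remainder: −8x⁴ + 30x³ − 15x² + 12x + 60.
Step 4: lead(−8x⁴ + 30x³ − 15x² + 12x + 60) ÷ lead(D) = −8x⁴ ÷ −2x = 4x³. Subtract (4x³)·D = −8x⁴ + 28x³. Remainder: 2x³ − 15x² + 12x + 60.
Step 5: lead(2x³ − 15x² + 12x + 60) ÷ lead(D) = 2x³ ÷ −2x = −x². Subtract (−x²)·D = 2x³ − 7x². Remainder: −8x² + 12x + 60.
Step 6: lead(−8x² + 12x + 60) ÷ lead(D) = −8x² ÷ −2x = 4x. Subtract (4x)·D = −8x² + 28x. Remainder: −16x + 60.
Step 7: lead(−16x + 60) ÷ lead(D) = −16x ÷ −2x = 8. Subtract (8)·D = −16x + 56. Remainder: 4.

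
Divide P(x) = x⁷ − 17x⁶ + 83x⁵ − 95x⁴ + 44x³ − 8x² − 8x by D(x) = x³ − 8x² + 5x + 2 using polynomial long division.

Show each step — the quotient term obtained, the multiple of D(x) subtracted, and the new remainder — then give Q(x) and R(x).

Q(x) = x⁴ − 9x³ + 6x² − 4x; R(x) = 0

Step 1: lead(x⁷ − 17x⁶ + 83x⁵ − 95x⁴ + 44x³ − 8x² − 8x) ÷ lead(D) = x⁷ ÷ x³ = x⁴. Subtract (x⁴)·D = x⁷ − 8x⁶ + 5x⁵ + 2x⁴. Remainder: −9x⁶ + 78x⁵ − 97x⁴ + 44x³ − 8x² − 8x.
Step 2: lead(−9x⁶ + 78x⁵ − 97x⁴ + 44x³ − 8x² − 8x) ÷ lead(D) = −9x⁶ ÷ x³ = −9x³. Subtract (−9x³)·D = −9x⁶ + 72x⁵ − 45x⁴ − 18x³. Remainder: 6x⁵ − 52x⁴ + 62x³ − 8x² − 8x.
Step 3: lead(6x⁵ − 52x⁴ + 62x³ − 8x² − 8x) ÷ lead(D) = 6x⁵ ÷ x³ = 6x². Subtract (6x²)·D = 6x⁵ − 48x⁴ + 30x³ + 12x². Remainder: −4x⁴ + 32x³ − 20x² − 8x.
Step 4: lead(−4x⁴ + 32x³ − 20x² − 8x) ÷ lead(D) = −4x⁴ ÷ x³ = −4x. Subtract (−4x)·D = −4x⁴ + 32x³ − 20x² − 8x. Remainder: 0.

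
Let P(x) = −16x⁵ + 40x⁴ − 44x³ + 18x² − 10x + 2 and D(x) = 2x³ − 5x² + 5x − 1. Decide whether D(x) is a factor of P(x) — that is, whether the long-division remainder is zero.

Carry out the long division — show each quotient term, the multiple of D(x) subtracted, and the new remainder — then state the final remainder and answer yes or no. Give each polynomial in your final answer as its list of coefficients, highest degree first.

R = [0], so D(x) is a factor of P(x). yes

Step 1: lead(−16x⁵ + 40x⁴ − 44x³ + 18x² − 10x + 2) ÷ lead(D) = −16x⁵ ÷ 2x³ = −8x². Subtract (−8x²)·D = −16x⁵ + 40x⁴ − 40x³ + 8x². Remainder: −4x³ + 10x² − 10x + 2.
Step 2: lead(−4x³ + 10x² − 10x + 2) ÷ lead(D) = −4x³ ÷ 2x³ = −2. Subtract (−2)·D = −4x³ + 10x² − 10x + 2. Remainder: 0.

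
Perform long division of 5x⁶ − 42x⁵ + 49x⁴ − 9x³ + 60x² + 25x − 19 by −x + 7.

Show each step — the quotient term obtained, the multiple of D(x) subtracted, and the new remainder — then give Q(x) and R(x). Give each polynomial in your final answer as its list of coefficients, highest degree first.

Q = [-5, 7, 0, 9, 3, -4]; R = [9]

Step 1: lead(5x⁶ − 42x⁵ + 49x⁴ − 9x³ + 60x² + 25x − 19) ÷ lead(D) = 5x⁶ ÷ −x = −5x⁵. Subtract (−5x⁵)·D = 5x⁶ − 35x⁵. Remainder: −7x⁵ + 49x⁴ − 9x³ + 60x² + 25x − 19.
Step 2: lead(−7x⁵ + 49x⁴ − 9x³ + 60x² + 25x − 19) ÷ lead(D) = −7x⁵ ÷ −x = 7x⁴. Subtract (7x⁴)·D = −7x⁵ + 49x⁴. Remainder: −9x³ + 60x² + 25x − 19.
Step 3: lead(−9x³ + 60x² + 25x − 19) ÷ lead(D) = −9x³ ÷ −x = 9x². Subtract (9x²)·D = −9x³ + 63x². Remainder: −3x² + 25x − 19.
Step 4: lead(−3x² + 25x − 19) ÷ lead(D) = −3x² ÷ −x = 3x. Subtract (3x)·D = −3x² + 21x. Remainder: 4x − 19.
Step 5: lead(4x − 19) ÷ lead(D) = 4x ÷ −x = −4. Subtract (−4)·D = 4x − 28. Remainder: 9.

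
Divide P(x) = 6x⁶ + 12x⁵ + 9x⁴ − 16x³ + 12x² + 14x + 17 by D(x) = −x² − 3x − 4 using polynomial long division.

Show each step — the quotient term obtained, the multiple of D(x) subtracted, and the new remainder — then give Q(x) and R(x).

Q(x) = −6x⁴ + 6x³ − 3x² + x − 3; R(x) = 9x + 5

Step 1: lead(6x⁶ + 12x⁵ + 9x⁴ − 16x³ + 12x² + 14x + 17) ÷ lead(D) = 6x⁶ ÷ −x² = −6x⁴. Subtract (−6x⁴)·D = 6x⁶ + 18x⁵ + 24x⁴. Remainder: −6x⁵ − 15x⁴ − 16x³ + 12x² + 14x + 17.
Step 2: lead(−6x⁵ − 15x⁴ − 16x³ + 12x² + 14x + 17) ÷ lead(D) = −6x⁵ ÷ −x² = 6x³. Subtract (6x³)·D = −6x⁵ − 18x⁴ − 24x³. Remainder: 3x⁴ + 8x³ + 12x² + 14x + 17.
Step 3: lead(3x⁴ + 8x³ + 12x² + 14x + 17) ÷ lead(D) = 3x⁴ ÷ −x² = −3x². Subtract (−3x²)·D = 3x⁴ + 9x³ + 12x². Remainder: −x³ + 14x + 17.
Step 4: lead(−x³ + 14x + 17) ÷ lead(D) = −x³ ÷ −x² = x. Subtract (x)·D = −x³ − 3x² − 4x. Remainder: 3x² + 18x + 17.
Step 5: lead(3x² + 18x + 17) ÷ lead(D) = 3x² ÷ −x² = −3. Subtract (−3)·D = 3x² + 9x + 12. Remainder: 9x + 5.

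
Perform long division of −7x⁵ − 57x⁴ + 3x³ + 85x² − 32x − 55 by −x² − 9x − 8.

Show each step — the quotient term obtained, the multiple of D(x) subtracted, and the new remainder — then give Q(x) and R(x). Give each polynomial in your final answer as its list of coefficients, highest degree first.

Step 1: lead(−7x⁵ − 57x⁴ + 3x³ + 85x² − 32x − 55) ÷ lead(D) = −7x⁵ ÷ −x² = 7x³. Subtract (7x³)·D = −7x⁵ − 63x⁴ − 56x³. Remainder: 6x⁴ + 59x³ + 85x² − 32x − 55.
Step 2: lead(6x⁴ + 59x³ + 85x² − 32x − 55) ÷ lead(D) = 6x⁴ ÷ −x² = −6x². Subtract (−6x²)·D = 6x⁴ + 54x³ + 48x². Remainder: 5x³ + 37x² − 32x − 55.
Step 3: lead(5x³ + 37x² − 32x − 55) ÷ lead(D) = 5x³ ÷ −x² = −5x. Subtract (−5x)·D = 5x³ + 45x² + 40x. Remainder: −8x² − 72x − 55.
Step 4: lead(−8x² − 72x − 55) ÷ lead(D) = −8x² ÷ −x² = 8. Subtract (8)·D = −8x² − 72x − 64. Remainder: 9.

Q = [7, -6, -5, 8]; R = [9]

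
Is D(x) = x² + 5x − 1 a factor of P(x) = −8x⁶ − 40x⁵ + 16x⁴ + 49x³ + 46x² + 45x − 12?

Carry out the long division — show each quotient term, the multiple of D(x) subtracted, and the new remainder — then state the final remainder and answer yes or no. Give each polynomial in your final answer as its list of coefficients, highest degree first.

Step 1: lead(−8x⁶ − 40x⁵ + 16x⁴ + 49x³ + 46x² + 45x − 12) ÷ lead(D) = −8x⁶ ÷ x² = −8x⁴. Subtract (−8x⁴)·D = −8x⁶ − 40x⁵ + 8x⁴. Remainder: 8x⁴ + 49x³ + 46x² + 45x − 12.
Step 2: lead(8x⁴ + 49x³ + 46x² + 45x − 12) ÷ lead(D) = 8x⁴ ÷ x² = 8x². Subtract (8x²)·D = 8x⁴ + 40x³ − 8x². Remainder: 9x³ + 54x² + 45x − 12.
Step 3: lead(9x³ + 54x² + 45x − 12) ÷ lead(D) = 9x³ ÷ x² = 9x. Subtract (9x)·D = 9x³ + 45x² − 9x. Remainder: 9x² + 54x − 12.
Step 4: lead(9x² + 54x − 12) ÷ lead(D) = 9x² ÷ x² = 9. Subtract (9)·D = 9x² + 45x − 9. Remainder: 9x − 3.

R = [9, -3], so D(x) is not a factor of P(x). no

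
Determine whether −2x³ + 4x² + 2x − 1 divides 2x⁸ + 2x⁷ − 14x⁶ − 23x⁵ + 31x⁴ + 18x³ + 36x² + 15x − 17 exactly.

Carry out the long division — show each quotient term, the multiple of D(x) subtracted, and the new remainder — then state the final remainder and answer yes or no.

Step 1: lead(2x⁸ + 2x⁷ − 14x⁶ − 23x⁵ + 31x⁴ + 18x³ + 36x² + 15x − 17) ÷ lead(D) = 2x⁸ ÷ −2x³ = −x⁵. Subtract (−x⁵)·D = 2x⁸ − 4x⁷ − 2x⁶ + x⁵. Remainder: 6x⁷ − 12x⁶ − 24x⁵ + 31x⁴ + 18x³ + 36x² + 15x − 17.
Step 2: lead(6x⁷ − 12x⁶ − 24x⁵ + 31x⁴ + 18x³ + 36x² + 15x − 17) ÷ lead(D) = 6x⁷ ÷ −2x³ = −3x⁴. Subtract (−3x⁴)·D = 6x⁷ − 12x⁶ − 6x⁵ + 3x⁴. Remainder: −18x⁵ + 28x⁴ + 18x³ + 36x² + 15x − 17.
Step 3: lead(−18x⁵ + 28x⁴ + 18x³ + 36x² + 15x − 17) ÷ lead(D) = −18x⁵ ÷ −2x³ = 9x². Subtract (9x²)·D = −18x⁵ + 36x⁴ + 18x³ − 9x². Remainder: −8x⁴ + 45x² + 15x − 17.
Step 4: lead(−8x⁴ + 45x² + 15x − 17) ÷ lead(D) = −8x⁴ ÷ −2x³ = 4x. Subtract (4x)·D = −8x⁴ + 16x³ + 8x² − 4x. Remainder: −16x³ + 37x² + 19x − 17.
Step 5: lead(−16x³ + 37x² + 19x − 17) ÷ lead(D) = −16x³ ÷ −2x³ = 8. Subtract (8)·D = −16x³ + 32x² + 16x − 8. Remainder: 5x² + 3x − 9.

R(x) = 5x² + 3x − 9, so D(x) is not a factor of P(x). no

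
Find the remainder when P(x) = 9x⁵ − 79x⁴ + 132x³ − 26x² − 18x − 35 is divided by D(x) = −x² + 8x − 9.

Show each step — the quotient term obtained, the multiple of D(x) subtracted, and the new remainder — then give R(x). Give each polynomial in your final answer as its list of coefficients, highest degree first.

R = [3, -8]

Step 1: lead(9x⁵ − 79x⁴ + 132x³ − 26x² − 18x − 35) ÷ lead(D) = 9x⁵ ÷ −x² = −9x³. Subtract (−9x³)·D = 9x⁵ − 72x⁴ + 81x³. Remainder: −7x⁴ + 51x³ − 26x² − 18x − 35.
Step 2: lead(−7x⁴ + 51x³ − 26x² − 18x − 35) ÷ lead(D) = −7x⁴ ÷ −x² = 7x². Subtract (7x²)·D = −7x⁴ + 56x³ − 63x². Remainder: −5x³ + 37x² − 18x − 35.
Step 3: lead(−5x³ + 37x² − 18x − 35) ÷ lead(D) = −5x³ ÷ −x² = 5x. Subtract (5x)·D = −5x³ + 40x² − 45x. Remainder: −3x² + 27x − 35.
Step 4: lead(−3x² + 27x − 35) ÷ lead(D) = −3x² ÷ −x² = 3. Subtract (3)·D = −3x² + 24x − 27. Remainder: 3x − 8.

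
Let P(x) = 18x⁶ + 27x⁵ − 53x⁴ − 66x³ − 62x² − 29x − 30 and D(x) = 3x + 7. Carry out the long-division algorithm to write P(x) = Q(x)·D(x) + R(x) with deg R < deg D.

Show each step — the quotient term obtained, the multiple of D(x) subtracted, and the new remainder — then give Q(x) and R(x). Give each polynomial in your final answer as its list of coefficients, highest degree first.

Q = [6, -5, -6, -8, -2, -5]; R = [5]

Step 1: lead(18x⁶ + 27x⁵ − 53x⁴ − 66x³ − 62x² − 29x − 30) ÷ lead(D) = 18x⁶ ÷ 3x = 6x⁵. Subtract (6x⁵)·D = 18x⁶ + 42x⁵. Remainder: −15x⁵ − 53x⁴ − 66x³ − 62x² − 29x − 30.
Step 2: lead(−15x⁵ − 53x⁴ − 66x³ − 62x² − 29x − 30) ÷ lead(D) = −15x⁵ ÷ 3x = −5x⁴. Subtract (−5x⁴)·D = −15x⁵ − 35x⁴. Remainder: −18x⁴ − 66x³ − 62x² − 29x − 30.
Step 3: lead(−18x⁴ − 66x³ − 62x² − 29x − 30) ÷ lead(D) = −18x⁴ ÷ 3x = −6x³. Subtract (−6x³)·D = −18x⁴ − 42x³. Remainder: −24x³ − 62x² − 29x − 30.
Step 4: lead(−24x³ − 62x² − 29x − 30) ÷ lead(D) = −24x³ ÷ 3x = −8x². Subtract (−8x²)·D = −24x³ − 56x². Remainder: −6x² − 29x − 30.
Step 5: lead(−6x² − 29x − 30) ÷ lead(D) = −6x² ÷ 3x = −2x. Subtract (−2x)·D = −6x² − 14x. Remainder: −15x − 30.
Step 6: lead(−15x − 30) ÷ lead(D) = −15x ÷ 3x = −5. Subtract (−5)·D = −15x − 35. Remainder: 5.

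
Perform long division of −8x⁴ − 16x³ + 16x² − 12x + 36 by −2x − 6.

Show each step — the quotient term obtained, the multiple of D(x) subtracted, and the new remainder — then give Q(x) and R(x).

Step 1: lead(−8x⁴ − 16x³ + 16x² − 12x + 36) ÷ lead(D) = −8x⁴ ÷ −2x = 4x³. Subtract (4x³)·D = −8x⁴ − 24x³. Remainder: 8x³ + 16x² − 12x + 36.
Step 2: lead(8x³ + 16x² − 12x + 36) ÷ lead(D) = 8x³ ÷ −2x = −4x². Subtract (−4x²)·D = 8x³ + 24x². Remainder: −8x² − 12x + 36.
Step 3: lead(−8x² − 12x + 36) ÷ lead(D) = −8x² ÷ −2x = 4x. Subtract (4x)·D = −8x² − 24x. Remainder: 12x + 36.
Step 4: lead(12x + 36) ÷ lead(D) = 12x ÷ −2x = −6. Subtract (−6)·D = 12x + 36. Remainder: 0.

Q(x) = 4x³ − 4x² + 4x − 6; R(x) = 0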